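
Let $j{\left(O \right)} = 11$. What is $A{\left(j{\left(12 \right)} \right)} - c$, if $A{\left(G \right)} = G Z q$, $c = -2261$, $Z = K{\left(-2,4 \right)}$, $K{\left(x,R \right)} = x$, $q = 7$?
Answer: $2107$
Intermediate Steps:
$Z = -2$
$A{\left(G \right)} = - 14 G$ ($A{\left(G \right)} = G \left(-2\right) 7 = - 2 G 7 = - 14 G$)
$A{\left(j{\left(12 \right)} \right)} - c = \left(-14\right) 11 - -2261 = -154 + 2261 = 2107$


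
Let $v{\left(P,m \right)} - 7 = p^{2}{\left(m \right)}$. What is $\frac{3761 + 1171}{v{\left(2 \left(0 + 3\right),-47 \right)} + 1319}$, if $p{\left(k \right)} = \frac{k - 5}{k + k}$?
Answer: $\frac{5447394}{1464905} \approx 3.7186$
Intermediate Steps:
$p{\left(k \right)} = \frac{-5 + k}{2 k}$
$v{\left(P,m \right)} = 7 + \frac{\left(-5 + m\right)^{2}}{4 m^{2}}$ ($v{\left(P,m \right)} = 7 + \left(\frac{-5 + m}{2 m}\right)^{2} = 7 + \frac{\left(-5 + m\right)^{2}}{4 m^{2}}$)
$\frac{3761 + 1171}{v{\left(2 \left(0 + 3\right),-47 \right)} + 1319} = \frac{3761 + 1171}{\left(7 + \frac{\left(-5 - 47\right)^{2}}{4 \cdot 2209}\right) + 1319} = \frac{4932}{\left(7 + \frac{1}{4} \cdot \frac{1}{2209} \left(-52\right)^{2}\right) + 1319} = \frac{4932}{\left(7 + \frac{1}{4} \cdot \frac{1}{2209} \cdot 2704\right) + 1319} = \frac{4932}{\left(7 + \frac{676}{2209}\right) + 1319} = \frac{4932}{\frac{16139}{2209} + 1319} = \frac{4932}{\frac{2929810}{2209}} = 4932 \cdot \frac{2209}{2929810} = \frac{5447394}{1464905}$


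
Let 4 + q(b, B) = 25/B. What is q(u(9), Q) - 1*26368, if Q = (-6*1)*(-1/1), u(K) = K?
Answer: -158207/6 ≈ -26368.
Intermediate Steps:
Q = 6 (Q = -(-6) = -6*(-1) = 6)
q(b, B) = -4 + 25/B
q(u(9), Q) - 1*26368 = (-4 + 25/6) - 1*26368 = (-4 + 25*(1/6)) - 26368 = (-4 + 25/6) - 26368 = 1/6 - 26368 = -158207/6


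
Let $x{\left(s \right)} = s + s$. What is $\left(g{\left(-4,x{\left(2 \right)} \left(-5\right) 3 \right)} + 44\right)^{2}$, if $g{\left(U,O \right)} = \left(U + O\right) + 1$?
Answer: $361$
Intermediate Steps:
$x{\left(s \right)} = 2 s$
$g{\left(U,O \right)} = 1 + O + U$ ($g{\left(U,O \right)} = \left(O + U\right) + 1 = 1 + O + U$)
$\left(g{\left(-4,x{\left(2 \right)} \left(-5\right) 3 \right)} + 44\right)^{2} = \left(\left(1 + 2 \cdot 2 \left(-5\right) 3 - 4\right) + 44\right)^{2} = \left(\left(1 + 4 \left(-5\right) 3 - 4\right) + 44\right)^{2} = \left(\left(1 - 60 - 4\right) + 44\right)^{2} = \left(-63 + 44\right)^{2} = \left(-19\right)^{2} = 361$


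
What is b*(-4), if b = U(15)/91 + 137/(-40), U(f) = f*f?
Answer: 3467/910 ≈ 3.8099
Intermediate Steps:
U(f) = f**2
b = -3467/3640 (b = 15**2/91 + 137/(-40) = 225*(1/91) + 137*(-1/40) = 225/91 - 137/40 = -3467/3640 ≈ -0.95247)
b*(-4) = -3467/3640*(-4) = 3467/910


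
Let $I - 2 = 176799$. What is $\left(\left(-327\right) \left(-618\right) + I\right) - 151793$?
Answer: $227094$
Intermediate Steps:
$I = 176801$ ($I = 2 + 176799 = 176801$)
$\left(\left(-327\right) \left(-618\right) + I\right) - 151793 = \left(\left(-327\right) \left(-618\right) + 176801\right) - 151793 = \left(202086 + 176801\right) - 151793 = 378887 - 151793 = 227094$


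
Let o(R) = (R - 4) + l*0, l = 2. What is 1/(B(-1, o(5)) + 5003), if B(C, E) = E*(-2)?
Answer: 1/5001 ≈ 0.00019996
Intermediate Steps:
o(R) = -4 + R (o(R) = (R - 4) + 2*0 = (-4 + R) + 0 = -4 + R)
B(C, E) = -2*E
1/(B(-1, o(5)) + 5003) = 1/(-2*(-4 + 5) + 5003) = 1/(-2*1 + 5003) = 1/(-2 + 5003) = 1/5001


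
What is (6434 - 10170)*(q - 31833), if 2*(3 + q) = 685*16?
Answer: 98466016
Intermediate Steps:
q = 5477 (q = -3 + (685*16)/2 = -3 + (½)*10960 = -3 + 5480 = 5477)
(6434 - 10170)*(q - 31833) = (6434 - 10170)*(5477 - 31833) = -3736*(-26356) = 98466016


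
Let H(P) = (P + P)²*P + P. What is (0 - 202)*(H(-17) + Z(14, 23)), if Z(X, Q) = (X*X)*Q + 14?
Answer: 3059694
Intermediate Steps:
Z(X, Q) = 14 + Q*X² (Z(X, Q) = X²*Q + 14 = Q*X² + 14 = 14 + Q*X²)
H(P) = P + 4*P³ (H(P) = (2*P)²*P + P = (4*P²)*P + P = 4*P³ + P = P + 4*P³)
(0 - 202)*(H(-17) + Z(14, 23)) = (0 - 202)*((-17 + 4*(-17)³) + (14 + 23*14²)) = -202*((-17 + 4*(-4913)) + (14 + 23*196)) = -202*((-17 - 19652) + (14 + 4508)) = -202*(-19669 + 4522) = -202*(-15147) = 3059694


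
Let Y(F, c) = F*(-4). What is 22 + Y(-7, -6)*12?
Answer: 358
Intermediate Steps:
Y(F, c) = -4*F
22 + Y(-7, -6)*12 = 22 - 4*(-7)*12 = 22 + 28*12 = 22 + 336 = 358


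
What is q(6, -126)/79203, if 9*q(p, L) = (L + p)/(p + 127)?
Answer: -40/31601997 ≈ -1.2657e-6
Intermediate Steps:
q(p, L) = (L + p)/(9*(127 + p)) (q(p, L) = ((L + p)/(p + 127))/9 = ((L + p)/(127 + p))/9 = (L + p)/(9*(127 + p)))
q(6, -126)/79203 = ((-126 + 6)/(9*(127 + 6)))/79203 = ((⅑)*(-120)/133)*(1/79203) = ((⅑)*(1/133)*(-120))*(1/79203) = -40/399*1/79203 = -40/31601997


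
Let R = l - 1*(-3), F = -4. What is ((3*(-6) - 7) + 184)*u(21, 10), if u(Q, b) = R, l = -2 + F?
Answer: -477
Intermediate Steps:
l = -6 (l = -2 - 4 = -6)
R = -3 (R = -6 - 1*(-3) = -6 + 3 = -3)
u(Q, b) = -3
((3*(-6) - 7) + 184)*u(21, 10) = ((3*(-6) - 7) + 184)*(-3) = ((-18 - 7) + 184)*(-3) = (-25 + 184)*(-3) = 159*(-3) = -477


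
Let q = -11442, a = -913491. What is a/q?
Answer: 304497/3814 ≈ 79.837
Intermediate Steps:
a/q = -913491/(-11442) = -913491*(-1/11442) = 304497/3814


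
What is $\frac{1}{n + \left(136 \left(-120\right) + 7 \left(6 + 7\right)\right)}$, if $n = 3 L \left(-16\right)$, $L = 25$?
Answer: $- \frac{1}{17429} \approx -5.7376 \cdot 10^{-5}$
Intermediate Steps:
$n = -1200$ ($n = 3 \cdot 25 \left(-16\right) = 75 \left(-16\right) = -1200$)
$\frac{1}{n + \left(136 \left(-120\right) + 7 \left(6 + 7\right)\right)} = \frac{1}{-1200 + \left(136 \left(-120\right) + 7 \left(6 + 7\right)\right)} = \frac{1}{-1200 + \left(-16320 + 7 \cdot 13\right)} = \frac{1}{-1200 + \left(-16320 + 91\right)} = \frac{1}{-1200 - 16229} = \frac{1}{-17429} = - \frac{1}{17429}$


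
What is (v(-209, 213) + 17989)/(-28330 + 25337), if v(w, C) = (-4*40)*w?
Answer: -51429/2993 ≈ -17.183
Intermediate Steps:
v(w, C) = -160*w
(v(-209, 213) + 17989)/(-28330 + 25337) = (-160*(-209) + 17989)/(-28330 + 25337) = (33440 + 17989)/(-2993) = 51429*(-1/2993) = -51429/2993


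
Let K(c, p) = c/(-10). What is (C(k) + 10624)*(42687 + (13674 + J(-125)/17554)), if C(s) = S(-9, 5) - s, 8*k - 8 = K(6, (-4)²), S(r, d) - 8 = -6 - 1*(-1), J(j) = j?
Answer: 420520911842367/702160 ≈ 5.9890e+8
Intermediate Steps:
S(r, d) = 3 (S(r, d) = 8 + (-6 - 1*(-1)) = 8 + (-6 + 1) = 8 - 5 = 3)
K(c, p) = -c/10 (K(c, p) = c*(-⅒) = -c/10)
k = 37/40 (k = 1 + (-⅒*6)/8 = 1 + (⅛)*(-⅗) = 1 - 3/40 = 37/40 ≈ 0.92500)
C(s) = 3 - s
(C(k) + 10624)*(42687 + (13674 + J(-125)/17554)) = ((3 - 1*37/40) + 10624)*(42687 + (13674 - 125/17554)) = ((3 - 37/40) + 10624)*(42687 + (13674 - 125*1/17554)) = (83/40 + 10624)*(42687 + (13674 - 125/17554)) = 425043*(42687 + 240033271/17554)/40 = (425043/40)*(989360869/17554) = 420520911842367/702160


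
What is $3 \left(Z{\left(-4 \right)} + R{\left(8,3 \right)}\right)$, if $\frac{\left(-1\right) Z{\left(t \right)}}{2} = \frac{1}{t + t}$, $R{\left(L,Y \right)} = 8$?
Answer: $\frac{99}{4} \approx 24.75$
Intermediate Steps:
$Z{\left(t \right)} = - \frac{1}{t}$ ($Z{\left(t \right)} = - \frac{2}{t + t} = - \frac{2}{2 t} = - 2 \frac{1}{2 t} = - \frac{1}{t}$)
$3 \left(Z{\left(-4 \right)} + R{\left(8,3 \right)}\right) = 3 \left(- \frac{1}{-4} + 8\right) = 3 \left(\left(-1\right) \left(- \frac{1}{4}\right) + 8\right) = 3 \left(\frac{1}{4} + 8\right) = 3 \cdot \frac{33}{4} = \frac{99}{4}$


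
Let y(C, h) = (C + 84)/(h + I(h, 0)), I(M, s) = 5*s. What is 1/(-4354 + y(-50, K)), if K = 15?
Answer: -15/65276 ≈ -0.00022979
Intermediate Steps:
y(C, h) = (84 + C)/h (y(C, h) = (C + 84)/(h + 5*0) = (84 + C)/(h + 0) = (84 + C)/h)
1/(-4354 + y(-50, K)) = 1/(-4354 + (84 - 50)/15) = 1/(-4354 + (1/15)*34) = 1/(-4354 + 34/15) = 1/(-65276/15) = -15/65276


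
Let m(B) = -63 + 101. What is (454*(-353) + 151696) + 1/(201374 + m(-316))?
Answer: -1725295191/201412 ≈ -8566.0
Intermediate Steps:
m(B) = 38
(454*(-353) + 151696) + 1/(201374 + m(-316)) = (454*(-353) + 151696) + 1/(201374 + 38) = (-160262 + 151696) + 1/201412 = -8566 + 1/201412 = -1725295191/201412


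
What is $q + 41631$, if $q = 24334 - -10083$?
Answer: $76048$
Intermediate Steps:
$q = 34417$ ($q = 24334 + 10083 = 34417$)
$q + 41631 = 34417 + 41631 = 76048$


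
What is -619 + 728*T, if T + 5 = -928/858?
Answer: -166531/33 ≈ -5046.4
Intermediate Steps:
T = -2609/429 (T = -5 - 928/858 = -5 - 928*1/858 = -5 - 464/429 = -2609/429 ≈ -6.0816)
-619 + 728*T = -619 + 728*(-2609/429) = -619 - 146104/33 = -166531/33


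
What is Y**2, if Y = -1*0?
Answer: 0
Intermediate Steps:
Y = 0
Y**2 = 0**2 = 0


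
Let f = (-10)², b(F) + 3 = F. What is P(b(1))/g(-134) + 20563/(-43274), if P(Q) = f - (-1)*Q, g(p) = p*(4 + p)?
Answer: -44245826/94229135 ≈ -0.46956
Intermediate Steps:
b(F) = -3 + F
f = 100
P(Q) = 100 + Q (P(Q) = 100 - (-1)*Q = 100 + Q)
P(b(1))/g(-134) + 20563/(-43274) = (100 + (-3 + 1))/((-134*(4 - 134))) + 20563/(-43274) = (100 - 2)/((-134*(-130))) + 20563*(-1/43274) = 98/17420 - 20563/43274 = 98*(1/17420) - 20563/43274 = 49/8710 - 20563/43274 = -44245826/94229135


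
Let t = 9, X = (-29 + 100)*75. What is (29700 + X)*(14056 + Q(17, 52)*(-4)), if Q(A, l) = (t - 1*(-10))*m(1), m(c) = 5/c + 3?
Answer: 471016200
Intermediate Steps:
X = 5325 (X = 71*75 = 5325)
m(c) = 3 + 5/c
Q(A, l) = 152 (Q(A, l) = (9 - 1*(-10))*(3 + 5/1) = (9 + 10)*(3 + 5*1) = 19*(3 + 5) = 19*8 = 152)
(29700 + X)*(14056 + Q(17, 52)*(-4)) = (29700 + 5325)*(14056 + 152*(-4)) = 35025*(14056 - 608) = 35025*13448 = 471016200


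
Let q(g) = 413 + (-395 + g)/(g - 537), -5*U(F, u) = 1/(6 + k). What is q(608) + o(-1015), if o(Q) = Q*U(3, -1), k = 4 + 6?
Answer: 6859/16 ≈ 428.69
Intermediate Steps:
k = 10
U(F, u) = -1/80 (U(F, u) = -1/(5*(6 + 10)) = -⅕/16 = -⅕*1/16 = -1/80)
o(Q) = -Q/80 (o(Q) = Q*(-1/80) = -Q/80)
q(g) = 413 + (-395 + g)/(-537 + g)
q(608) + o(-1015) = 2*(-111088 + 207*608)/(-537 + 608) - 1/80*(-1015) = 2*(-111088 + 125856)/71 + 203/16 = 2*(1/71)*14768 + 203/16 = 416 + 203/16 = 6859/16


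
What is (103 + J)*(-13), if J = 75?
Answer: -2314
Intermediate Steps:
(103 + J)*(-13) = (103 + 75)*(-13) = 178*(-13) = -2314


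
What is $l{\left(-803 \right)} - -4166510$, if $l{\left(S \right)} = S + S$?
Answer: $4164904$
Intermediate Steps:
$l{\left(S \right)} = 2 S$
$l{\left(-803 \right)} - -4166510 = 2 \left(-803\right) - -4166510 = -1606 + 4166510 = 4164904$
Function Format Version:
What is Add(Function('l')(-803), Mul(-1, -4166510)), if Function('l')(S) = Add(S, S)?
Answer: 4164904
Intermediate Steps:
Function('l')(S) = Mul(2, S)
Add(Function('l')(-803), Mul(-1, -4166510)) = Add(Mul(2, -803), Mul(-1, -4166510)) = Add(-1606, 4166510) = 4164904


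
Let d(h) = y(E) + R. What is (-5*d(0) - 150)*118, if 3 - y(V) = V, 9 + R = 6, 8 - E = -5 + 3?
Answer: -11800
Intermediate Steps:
E = 10 (E = 8 - (-5 + 3) = 8 - 1*(-2) = 8 + 2 = 10)
R = -3 (R = -9 + 6 = -3)
y(V) = 3 - V
d(h) = -10 (d(h) = (3 - 1*10) - 3 = (3 - 10) - 3 = -7 - 3 = -10)
(-5*d(0) - 150)*118 = (-5*(-10) - 150)*118 = (50 - 150)*118 = -100*118 = -11800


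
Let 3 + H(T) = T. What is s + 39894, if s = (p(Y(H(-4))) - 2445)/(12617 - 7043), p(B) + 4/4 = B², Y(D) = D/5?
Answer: 1853055933/46450 ≈ 39894.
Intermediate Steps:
H(T) = -3 + T
Y(D) = D/5 (Y(D) = D*(⅕) = D/5)
p(B) = -1 + B²
s = -20367/46450 (s = ((-1 + ((-3 - 4)/5)²) - 2445)/(12617 - 7043) = ((-1 + ((⅕)*(-7))²) - 2445)/5574 = ((-1 + (-7/5)²) - 2445)*(1/5574) = ((-1 + 49/25) - 2445)*(1/5574) = (24/25 - 2445)*(1/5574) = -61101/25*1/5574 = -20367/46450 ≈ -0.43847)
s + 39894 = -20367/46450 + 39894 = 1853055933/46450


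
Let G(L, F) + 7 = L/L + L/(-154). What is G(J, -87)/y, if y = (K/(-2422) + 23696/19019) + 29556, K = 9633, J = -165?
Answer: -32432829/194477471099 ≈ -0.00016677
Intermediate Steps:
G(L, F) = -6 - L/154 (G(L, F) = -7 + (L/L + L/(-154)) = -7 + (1 + L*(-1/154)) = -7 + (1 - L/154) = -6 - L/154)
y = 194477471099/6580574 (y = (9633/(-2422) + 23696/19019) + 29556 = (9633*(-1/2422) + 23696*(1/19019)) + 29556 = (-9633/2422 + 23696/19019) + 29556 = -17974045/6580574 + 29556 = 194477471099/6580574 ≈ 29553.)
G(J, -87)/y = (-6 - 1/154*(-165))/(194477471099/6580574) = (-6 + 15/14)*(6580574/194477471099) = -69/14*6580574/194477471099 = -32432829/194477471099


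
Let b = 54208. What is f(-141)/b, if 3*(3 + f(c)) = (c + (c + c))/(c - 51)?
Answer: -145/3469312 ≈ -4.1795e-5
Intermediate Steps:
f(c) = -3 + c/(-51 + c) (f(c) = -3 + ((c + (c + c))/(c - 51))/3 = -3 + ((c + 2*c)/(-51 + c))/3 = -3 + ((3*c)/(-51 + c))/3 = -3 + (3*c/(-51 + c))/3 = -3 + c/(-51 + c))
f(-141)/b = ((153 - 2*(-141))/(-51 - 141))/54208 = ((153 + 282)/(-192))*(1/54208) = -1/192*435*(1/54208) = -145/64*1/54208 = -145/3469312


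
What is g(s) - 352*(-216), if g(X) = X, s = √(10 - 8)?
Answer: 76032 + √2 ≈ 76033.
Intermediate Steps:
s = √2 ≈ 1.4142
g(s) - 352*(-216) = √2 - 352*(-216) = √2 + 76032 = 76032 + √2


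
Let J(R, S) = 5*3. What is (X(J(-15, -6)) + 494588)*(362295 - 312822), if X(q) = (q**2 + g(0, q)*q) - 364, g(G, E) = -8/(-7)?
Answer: 171239064399/7 ≈ 2.4463e+10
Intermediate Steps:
g(G, E) = 8/7 (g(G, E) = -8*(-1/7) = 8/7)
J(R, S) = 15
X(q) = -364 + q**2 + 8*q/7 (X(q) = (q**2 + 8*q/7) - 364 = -364 + q**2 + 8*q/7)
(X(J(-15, -6)) + 494588)*(362295 - 312822) = ((-364 + 15**2 + (8/7)*15) + 494588)*(362295 - 312822) = ((-364 + 225 + 120/7) + 494588)*49473 = (-853/7 + 494588)*49473 = (3461263/7)*49473 = 171239064399/7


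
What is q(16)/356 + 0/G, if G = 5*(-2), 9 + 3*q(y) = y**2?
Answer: 247/1068 ≈ 0.23127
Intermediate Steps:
q(y) = -3 + y**2/3
G = -10
q(16)/356 + 0/G = (-3 + (1/3)*16**2)/356 + 0/(-10) = (-3 + (1/3)*256)*(1/356) + 0*(-1/10) = (-3 + 256/3)*(1/356) + 0 = (247/3)*(1/356) + 0 = 247/1068 + 0 = 247/1068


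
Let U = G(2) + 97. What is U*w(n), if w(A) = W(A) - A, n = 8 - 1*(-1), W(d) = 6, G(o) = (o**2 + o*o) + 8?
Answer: -339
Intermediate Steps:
G(o) = 8 + 2*o**2 (G(o) = (o**2 + o**2) + 8 = 2*o**2 + 8 = 8 + 2*o**2)
n = 9 (n = 8 + 1 = 9)
U = 113 (U = (8 + 2*2**2) + 97 = (8 + 2*4) + 97 = (8 + 8) + 97 = 16 + 97 = 113)
w(A) = 6 - A
U*w(n) = 113*(6 - 1*9) = 113*(6 - 9) = 113*(-3) = -339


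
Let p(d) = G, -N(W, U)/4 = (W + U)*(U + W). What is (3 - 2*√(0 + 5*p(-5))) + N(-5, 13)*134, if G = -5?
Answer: -34301 - 10*I ≈ -34301.0 - 10.0*I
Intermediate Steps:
N(W, U) = -4*(U + W)² (N(W, U) = -4*(W + U)*(U + W) = -4*(U + W)*(U + W) = -4*(U + W)²)
p(d) = -5
(3 - 2*√(0 + 5*p(-5))) + N(-5, 13)*134 = (3 - 2*√(0 + 5*(-5))) - 4*(13 - 5)²*134 = (3 - 2*√(0 - 25)) - 4*8²*134 = (3 - 10*I) - 4*64*134 = (3 - 10*I) - 256*134 = (3 - 10*I) - 34304 = -34301 - 10*I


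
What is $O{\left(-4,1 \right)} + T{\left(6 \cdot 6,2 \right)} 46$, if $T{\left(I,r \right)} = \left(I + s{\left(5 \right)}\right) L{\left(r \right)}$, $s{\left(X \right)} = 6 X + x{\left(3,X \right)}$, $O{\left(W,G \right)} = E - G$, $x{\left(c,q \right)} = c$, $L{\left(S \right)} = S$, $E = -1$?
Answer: $6346$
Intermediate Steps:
$O{\left(W,G \right)} = -1 - G$
$s{\left(X \right)} = 3 + 6 X$ ($s{\left(X \right)} = 6 X + 3 = 3 + 6 X$)
$T{\left(I,r \right)} = r \left(33 + I\right)$ ($T{\left(I,r \right)} = \left(I + \left(3 + 6 \cdot 5\right)\right) r = \left(I + \left(3 + 30\right)\right) r = \left(I + 33\right) r = \left(33 + I\right) r = r \left(33 + I\right)$)
$O{\left(-4,1 \right)} + T{\left(6 \cdot 6,2 \right)} 46 = \left(-1 - 1\right) + 2 \left(33 + 6 \cdot 6\right) 46 = \left(-1 - 1\right) + 2 \left(33 + 36\right) 46 = -2 + 2 \cdot 69 \cdot 46 = -2 + 138 \cdot 46 = -2 + 6348 = 6346$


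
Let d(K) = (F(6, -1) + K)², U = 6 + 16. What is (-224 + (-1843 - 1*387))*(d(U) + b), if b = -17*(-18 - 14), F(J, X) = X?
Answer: -2417190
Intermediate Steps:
U = 22
d(K) = (-1 + K)²
b = 544 (b = -17*(-32) = 544)
(-224 + (-1843 - 1*387))*(d(U) + b) = (-224 + (-1843 - 1*387))*((-1 + 22)² + 544) = (-224 + (-1843 - 387))*(21² + 544) = (-224 - 2230)*(441 + 544) = -2454*985 = -2417190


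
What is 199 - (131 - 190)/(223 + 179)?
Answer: 80057/402 ≈ 199.15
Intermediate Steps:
199 - (131 - 190)/(223 + 179) = 199 - (-59)/402 = 199 - 1*(-59/402) = 199 + 59/402 = 80057/402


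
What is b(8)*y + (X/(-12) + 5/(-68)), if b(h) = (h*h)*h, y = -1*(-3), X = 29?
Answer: 78209/51 ≈ 1533.5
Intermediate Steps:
y = 3
b(h) = h**3 (b(h) = h**2*h = h**3)
b(8)*y + (X/(-12) + 5/(-68)) = 8**3*3 + (29/(-12) + 5/(-68)) = 512*3 + (29*(-1/12) + 5*(-1/68)) = 1536 + (-29/12 - 5/68) = 1536 - 127/51 = 78209/51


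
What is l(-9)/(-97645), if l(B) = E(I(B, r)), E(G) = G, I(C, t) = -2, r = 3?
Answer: 2/97645 ≈ 2.0482e-5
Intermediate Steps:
l(B) = -2
l(-9)/(-97645) = -2/(-97645) = -2*(-1/97645) = 2/97645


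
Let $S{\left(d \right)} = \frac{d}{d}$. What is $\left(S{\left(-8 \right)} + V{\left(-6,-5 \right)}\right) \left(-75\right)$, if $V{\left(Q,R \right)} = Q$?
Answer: $375$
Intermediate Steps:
$S{\left(d \right)} = 1$
$\left(S{\left(-8 \right)} + V{\left(-6,-5 \right)}\right) \left(-75\right) = \left(1 - 6\right) \left(-75\right) = \left(-5\right) \left(-75\right) = 375$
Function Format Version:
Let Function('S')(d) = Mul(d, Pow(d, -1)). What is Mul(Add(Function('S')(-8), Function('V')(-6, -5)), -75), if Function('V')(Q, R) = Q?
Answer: 375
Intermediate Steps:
Function('S')(d) = 1
Mul(Add(Function('S')(-8), Function('V')(-6, -5)), -75) = Mul(Add(1, -6), -75) = Mul(-5, -75) = 375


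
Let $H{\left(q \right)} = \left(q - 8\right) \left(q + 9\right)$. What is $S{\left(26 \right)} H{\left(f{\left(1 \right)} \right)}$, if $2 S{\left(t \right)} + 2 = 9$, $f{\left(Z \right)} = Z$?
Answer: $-245$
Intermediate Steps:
$S{\left(t \right)} = \frac{7}{2}$ ($S{\left(t \right)} = -1 + \frac{1}{2} \cdot 9 = -1 + \frac{9}{2} = \frac{7}{2}$)
$H{\left(q \right)} = \left(-8 + q\right) \left(9 + q\right)$
$S{\left(26 \right)} H{\left(f{\left(1 \right)} \right)} = \frac{7 \left(-72 + 1 + 1^{2}\right)}{2} = \frac{7 \left(-72 + 1 + 1\right)}{2} = \frac{7}{2} \left(-70\right) = -245$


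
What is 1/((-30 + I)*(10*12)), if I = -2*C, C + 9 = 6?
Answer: -1/2880 ≈ -0.00034722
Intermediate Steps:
C = -3 (C = -9 + 6 = -3)
I = 6 (I = -2*(-3) = 6)
1/((-30 + I)*(10*12)) = 1/((-30 + 6)*(10*12)) = 1/(-24*120) = 1/(-2880) = -1/2880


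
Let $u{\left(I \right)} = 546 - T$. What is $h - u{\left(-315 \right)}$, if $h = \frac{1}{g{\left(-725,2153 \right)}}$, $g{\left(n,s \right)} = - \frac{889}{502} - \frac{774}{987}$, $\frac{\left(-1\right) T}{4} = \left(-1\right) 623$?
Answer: $\frac{821041004}{421997} \approx 1945.6$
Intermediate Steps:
$T = 2492$ ($T = - 4 \left(\left(-1\right) 623\right) = \left(-4\right) \left(-623\right) = 2492$)
$u{\left(I \right)} = -1946$ ($u{\left(I \right)} = 546 - 2492 = -1946$)
$g{\left(n,s \right)} = - \frac{421997}{165158}$ ($g{\left(n,s \right)} = \left(-889\right) \frac{1}{502} - \frac{258}{329} = - \frac{889}{502} - \frac{258}{329} = - \frac{421997}{165158}$)
$h = - \frac{165158}{421997}$ ($h = \frac{1}{- \frac{421997}{165158}} = - \frac{165158}{421997} \approx -0.39137$)
$h - u{\left(-315 \right)} = - \frac{165158}{421997} - -1946 = - \frac{165158}{421997} + 1946 = \frac{821041004}{421997}$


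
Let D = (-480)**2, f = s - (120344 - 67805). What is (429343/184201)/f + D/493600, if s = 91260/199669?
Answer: 556457319301129789/1192245837290223627 ≈ 0.46673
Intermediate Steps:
s = 91260/199669 (s = 91260*(1/199669) = 91260/199669 ≈ 0.45706)
f = -10490318331/199669 (f = 91260/199669 - (120344 - 67805) = 91260/199669 - 1*52539 = 91260/199669 - 52539 = -10490318331/199669 ≈ -52539.)
D = 230400
(429343/184201)/f + D/493600 = (429343/184201)/(-10490318331/199669) + 230400/493600 = (429343*(1/184201))*(-199669/10490318331) + 230400*(1/493600) = (429343/184201)*(-199669/10490318331) + 288/617 = -85726487467/1932327126888531 + 288/617 = 556457319301129789/1192245837290223627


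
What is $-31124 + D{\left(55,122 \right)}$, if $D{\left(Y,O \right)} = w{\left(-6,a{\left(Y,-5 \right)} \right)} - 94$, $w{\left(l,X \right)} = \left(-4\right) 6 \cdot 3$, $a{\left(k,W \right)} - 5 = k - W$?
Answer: $-31290$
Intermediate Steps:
$a{\left(k,W \right)} = 5 + k - W$ ($a{\left(k,W \right)} = 5 - \left(W - k\right) = 5 + k - W$)
$w{\left(l,X \right)} = -72$ ($w{\left(l,X \right)} = \left(-24\right) 3 = -72$)
$D{\left(Y,O \right)} = -166$ ($D{\left(Y,O \right)} = -72 - 94 = -166$)
$-31124 + D{\left(55,122 \right)} = -31124 - 166 = -31290$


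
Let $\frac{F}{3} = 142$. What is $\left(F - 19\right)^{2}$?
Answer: $165649$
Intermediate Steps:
$F = 426$ ($F = 3 \cdot 142 = 426$)
$\left(F - 19\right)^{2} = \left(426 - 19\right)^{2} = 407^{2} = 165649$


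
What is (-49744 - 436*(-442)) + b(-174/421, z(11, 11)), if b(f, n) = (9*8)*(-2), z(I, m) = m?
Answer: 142824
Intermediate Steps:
b(f, n) = -144 (b(f, n) = 72*(-2) = -144)
(-49744 - 436*(-442)) + b(-174/421, z(11, 11)) = (-49744 - 436*(-442)) - 144 = (-49744 + 192712) - 144 = 142968 - 144 = 142824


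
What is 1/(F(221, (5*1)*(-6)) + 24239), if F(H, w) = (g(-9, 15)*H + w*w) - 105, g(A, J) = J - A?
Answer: 1/30338 ≈ 3.2962e-5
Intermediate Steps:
F(H, w) = -105 + w**2 + 24*H (F(H, w) = ((15 - 1*(-9))*H + w*w) - 105 = ((15 + 9)*H + w**2) - 105 = (24*H + w**2) - 105 = (w**2 + 24*H) - 105 = -105 + w**2 + 24*H)
1/(F(221, (5*1)*(-6)) + 24239) = 1/((-105 + ((5*1)*(-6))**2 + 24*221) + 24239) = 1/((-105 + (5*(-6))**2 + 5304) + 24239) = 1/((-105 + (-30)**2 + 5304) + 24239) = 1/((-105 + 900 + 5304) + 24239) = 1/(6099 + 24239) = 1/30338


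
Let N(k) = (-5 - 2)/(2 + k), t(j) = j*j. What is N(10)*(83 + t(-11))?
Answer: -119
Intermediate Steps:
t(j) = j²
N(k) = -7/(2 + k)
N(10)*(83 + t(-11)) = (-7/(2 + 10))*(83 + (-11)²) = (-7/12)*(83 + 121) = -7*1/12*204 = -7/12*204 = -119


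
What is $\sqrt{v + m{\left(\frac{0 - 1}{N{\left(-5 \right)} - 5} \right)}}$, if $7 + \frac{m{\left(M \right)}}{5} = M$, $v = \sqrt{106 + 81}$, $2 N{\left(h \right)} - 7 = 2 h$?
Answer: $\frac{\sqrt{-5785 + 169 \sqrt{187}}}{13} \approx 4.5339 i$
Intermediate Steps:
$N{\left(h \right)} = \frac{7}{2} + h$ ($N{\left(h \right)} = \frac{7}{2} + \frac{2 h}{2} = \frac{7}{2} + h$)
$v = \sqrt{187} \approx 13.675$
$m{\left(M \right)} = -35 + 5 M$
$\sqrt{v + m{\left(\frac{0 - 1}{N{\left(-5 \right)} - 5} \right)}} = \sqrt{\sqrt{187} - \left(35 - 5 \frac{0 - 1}{\left(\frac{7}{2} - 5\right) - 5}\right)} = \sqrt{\sqrt{187} - \left(35 - 5 \left(- \frac{1}{- \frac{3}{2} - 5}\right)\right)} = \sqrt{\sqrt{187} - \left(35 - 5 \left(- \frac{1}{- \frac{13}{2}}\right)\right)} = \sqrt{\sqrt{187} - \left(35 - 5 \left(\left(-1\right) \left(- \frac{2}{13}\right)\right)\right)} = \sqrt{\sqrt{187} + \left(-35 + 5 \cdot \frac{2}{13}\right)} = \sqrt{\sqrt{187} + \left(-35 + \frac{10}{13}\right)} = \sqrt{\sqrt{187} - \frac{445}{13}} = \sqrt{- \frac{445}{13} + \sqrt{187}}$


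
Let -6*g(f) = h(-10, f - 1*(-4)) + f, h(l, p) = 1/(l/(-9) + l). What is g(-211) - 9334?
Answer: -4463431/480 ≈ -9298.8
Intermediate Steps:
h(l, p) = 9/(8*l) (h(l, p) = 1/(l*(-1/9) + l) = 1/(-l/9 + l) = 1/(8*l/9) = 9/(8*l))
g(f) = 3/160 - f/6 (g(f) = -((9/8)/(-10) + f)/6 = -((9/8)*(-1/10) + f)/6 = -(-9/80 + f)/6 = 3/160 - f/6)
g(-211) - 9334 = (3/160 - 1/6*(-211)) - 9334 = (3/160 + 211/6) - 9334 = 16889/480 - 9334 = -4463431/480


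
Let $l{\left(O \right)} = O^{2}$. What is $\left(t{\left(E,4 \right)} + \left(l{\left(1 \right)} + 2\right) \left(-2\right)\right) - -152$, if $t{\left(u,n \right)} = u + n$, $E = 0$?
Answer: $150$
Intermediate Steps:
$t{\left(u,n \right)} = n + u$
$\left(t{\left(E,4 \right)} + \left(l{\left(1 \right)} + 2\right) \left(-2\right)\right) - -152 = \left(\left(4 + 0\right) + \left(1^{2} + 2\right) \left(-2\right)\right) - -152 = \left(4 + \left(1 + 2\right) \left(-2\right)\right) + 152 = \left(4 + 3 \left(-2\right)\right) + 152 = \left(4 - 6\right) + 152 = -2 + 152 = 150$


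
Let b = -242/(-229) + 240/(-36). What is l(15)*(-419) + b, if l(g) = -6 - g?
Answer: 6041059/687 ≈ 8793.4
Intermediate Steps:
b = -3854/687 (b = -242*(-1/229) + 240*(-1/36) = 242/229 - 20/3 = -3854/687 ≈ -5.6099)
l(15)*(-419) + b = (-6 - 1*15)*(-419) - 3854/687 = (-6 - 15)*(-419) - 3854/687 = -21*(-419) - 3854/687 = 8799 - 3854/687 = 6041059/687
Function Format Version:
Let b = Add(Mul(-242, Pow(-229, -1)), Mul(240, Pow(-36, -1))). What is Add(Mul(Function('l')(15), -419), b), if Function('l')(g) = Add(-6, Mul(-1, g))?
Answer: Rational(6041059, 687) ≈ 8793.4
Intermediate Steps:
b = Rational(-3854, 687) (b = Add(Mul(-242, Rational(-1, 229)), Mul(240, Rational(-1, 36))) = Add(Rational(242, 229), Rational(-20, 3)) = Rational(-3854, 687) ≈ -5.6099)
Add(Mul(Function('l')(15), -419), b) = Add(Mul(Add(-6, Mul(-1, 15)), -419), Rational(-3854, 687)) = Add(Mul(Add(-6, -15), -419), Rational(-3854, 687)) = Add(Mul(-21, -419), Rational(-3854, 687)) = Add(8799, Rational(-3854, 687)) = Rational(6041059, 687)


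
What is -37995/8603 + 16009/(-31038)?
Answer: -188144891/38145702 ≈ -4.9323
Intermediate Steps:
-37995/8603 + 16009/(-31038) = -37995*1/8603 + 16009*(-1/31038) = -37995/8603 - 2287/4434 = -188144891/38145702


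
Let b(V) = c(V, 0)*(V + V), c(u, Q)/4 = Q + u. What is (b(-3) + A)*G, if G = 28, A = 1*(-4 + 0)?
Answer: 1904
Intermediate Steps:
c(u, Q) = 4*Q + 4*u (c(u, Q) = 4*(Q + u) = 4*Q + 4*u)
A = -4 (A = 1*(-4) = -4)
b(V) = 8*V² (b(V) = (4*0 + 4*V)*(V + V) = (0 + 4*V)*(2*V) = (4*V)*(2*V) = 8*V²)
(b(-3) + A)*G = (8*(-3)² - 4)*28 = (8*9 - 4)*28 = (72 - 4)*28 = 68*28 = 1904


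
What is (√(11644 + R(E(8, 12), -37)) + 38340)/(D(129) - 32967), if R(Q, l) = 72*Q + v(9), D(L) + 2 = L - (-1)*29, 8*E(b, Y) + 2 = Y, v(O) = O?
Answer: -12780/10937 - √11743/32811 ≈ -1.1718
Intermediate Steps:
E(b, Y) = -¼ + Y/8
D(L) = 27 + L (D(L) = -2 + (L - (-1)*29) = -2 + (L - 1*(-29)) = -2 + (L + 29) = -2 + (29 + L) = 27 + L)
R(Q, l) = 9 + 72*Q (R(Q, l) = 72*Q + 9 = 9 + 72*Q)
(√(11644 + R(E(8, 12), -37)) + 38340)/(D(129) - 32967) = (√(11644 + (9 + 72*(-¼ + (⅛)*12))) + 38340)/((27 + 129) - 32967) = (√(11644 + (9 + 72*(-¼ + 3/2))) + 38340)/(156 - 32967) = (√(11644 + (9 + 72*(5/4))) + 38340)/(-32811) = (√(11644 + (9 + 90)) + 38340)*(-1/32811) = (√(11644 + 99) + 38340)*(-1/32811) = (√11743 + 38340)*(-1/32811) = (38340 + √11743)*(-1/32811) = -12780/10937 - √11743/32811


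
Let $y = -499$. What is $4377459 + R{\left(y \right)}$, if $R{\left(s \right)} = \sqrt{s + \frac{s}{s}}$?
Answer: $4377459 + i \sqrt{498} \approx 4.3775 \cdot 10^{6} + 22.316 i$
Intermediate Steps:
$R{\left(s \right)} = \sqrt{1 + s}$ ($R{\left(s \right)} = \sqrt{s + 1} = \sqrt{1 + s}$)
$4377459 + R{\left(y \right)} = 4377459 + \sqrt{1 - 499} = 4377459 + \sqrt{-498} = 4377459 + i \sqrt{498}$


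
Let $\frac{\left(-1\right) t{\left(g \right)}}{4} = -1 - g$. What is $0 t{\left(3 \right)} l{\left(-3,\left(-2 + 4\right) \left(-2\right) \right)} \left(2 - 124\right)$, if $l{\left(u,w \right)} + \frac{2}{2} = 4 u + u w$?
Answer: $0$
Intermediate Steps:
$t{\left(g \right)} = 4 + 4 g$ ($t{\left(g \right)} = - 4 \left(-1 - g\right) = 4 + 4 g$)
$l{\left(u,w \right)} = -1 + 4 u + u w$ ($l{\left(u,w \right)} = -1 + \left(4 u + u w\right) = -1 + 4 u + u w$)
$0 t{\left(3 \right)} l{\left(-3,\left(-2 + 4\right) \left(-2\right) \right)} \left(2 - 124\right) = 0 \left(4 + 4 \cdot 3\right) \left(-1 + 4 \left(-3\right) - 3 \left(-2 + 4\right) \left(-2\right)\right) \left(2 - 124\right) = 0 \left(4 + 12\right) \left(-1 - 12 - 3 \cdot 2 \left(-2\right)\right) \left(-122\right) = 0 \cdot 16 \left(-1 - 12 - -12\right) \left(-122\right) = 0 \left(-1 - 12 + 12\right) \left(-122\right) = 0 \left(-1\right) \left(-122\right) = 0 \left(-122\right) = 0$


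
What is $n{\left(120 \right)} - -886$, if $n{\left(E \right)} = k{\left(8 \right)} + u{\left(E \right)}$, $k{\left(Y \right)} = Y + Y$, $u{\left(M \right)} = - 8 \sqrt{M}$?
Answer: $902 - 16 \sqrt{30} \approx 814.36$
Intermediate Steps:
$k{\left(Y \right)} = 2 Y$
$n{\left(E \right)} = 16 - 8 \sqrt{E}$ ($n{\left(E \right)} = 2 \cdot 8 - 8 \sqrt{E} = 16 - 8 \sqrt{E}$)
$n{\left(120 \right)} - -886 = \left(16 - 8 \sqrt{120}\right) - -886 = \left(16 - 8 \cdot 2 \sqrt{30}\right) + 886 = \left(16 - 16 \sqrt{30}\right) + 886 = 902 - 16 \sqrt{30}$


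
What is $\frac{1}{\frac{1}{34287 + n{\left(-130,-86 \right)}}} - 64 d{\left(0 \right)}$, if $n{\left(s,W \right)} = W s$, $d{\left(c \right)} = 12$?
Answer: $44699$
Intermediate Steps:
$\frac{1}{\frac{1}{34287 + n{\left(-130,-86 \right)}}} - 64 d{\left(0 \right)} = \frac{1}{\frac{1}{34287 - -11180}} - 768 = \frac{1}{\frac{1}{34287 + 11180}} - 768 = \frac{1}{\frac{1}{45467}} - 768 = 45467 - 768 = 44699$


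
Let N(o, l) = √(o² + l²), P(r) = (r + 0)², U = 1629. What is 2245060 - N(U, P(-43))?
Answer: 2245060 - √6072442 ≈ 2.2426e+6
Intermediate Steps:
P(r) = r²
N(o, l) = √(l² + o²)
2245060 - N(U, P(-43)) = 2245060 - √(((-43)²)² + 1629²) = 2245060 - √(1849² + 2653641) = 2245060 - √(3418801 + 2653641) = 2245060 - √6072442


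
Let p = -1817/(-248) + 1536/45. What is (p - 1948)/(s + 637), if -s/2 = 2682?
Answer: 7092329/17584440 ≈ 0.40333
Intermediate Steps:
s = -5364 (s = -2*2682 = -5364)
p = 154231/3720 (p = -1817*(-1/248) + 1536*(1/45) = 1817/248 + 512/15 = 154231/3720 ≈ 41.460)
(p - 1948)/(s + 637) = (154231/3720 - 1948)/(-5364 + 637) = -7092329/3720/(-4727) = -7092329/3720*(-1/4727) = 7092329/17584440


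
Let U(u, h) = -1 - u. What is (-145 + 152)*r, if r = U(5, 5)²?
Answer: 252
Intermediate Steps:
r = 36 (r = (-1 - 1*5)² = (-1 - 5)² = (-6)² = 36)
(-145 + 152)*r = (-145 + 152)*36 = 7*36 = 252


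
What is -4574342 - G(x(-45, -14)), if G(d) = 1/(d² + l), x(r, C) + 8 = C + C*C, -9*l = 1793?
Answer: -1238233210331/270691 ≈ -4.5743e+6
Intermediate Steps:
l = -1793/9 (l = -⅑*1793 = -1793/9 ≈ -199.22)
x(r, C) = -8 + C + C² (x(r, C) = -8 + (C + C*C) = -8 + (C + C²) = -8 + C + C²)
G(d) = 1/(-1793/9 + d²) (G(d) = 1/(d² - 1793/9) = 1/(-1793/9 + d²))
-4574342 - G(x(-45, -14)) = -4574342 - 9/(-1793 + 9*(-8 - 14 + (-14)²)²) = -4574342 - 9/(-1793 + 9*(-8 - 14 + 196)²) = -4574342 - 9/(-1793 + 9*174²) = -4574342 - 9/(-1793 + 9*30276) = -4574342 - 9/(-1793 + 272484) = -4574342 - 9/270691 = -1238233210331/270691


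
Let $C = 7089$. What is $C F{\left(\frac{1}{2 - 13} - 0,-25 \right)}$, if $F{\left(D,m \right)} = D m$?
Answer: $\frac{177225}{11} \approx 16111.0$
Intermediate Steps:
$C F{\left(\frac{1}{2 - 13} - 0,-25 \right)} = 7089 \left(\frac{1}{2 - 13} - 0\right) \left(-25\right) = 7089 \left(\frac{1}{-11} + 0\right) \left(-25\right) = 7089 \left(- \frac{1}{11} + 0\right) \left(-25\right) = 7089 \left(\left(- \frac{1}{11}\right) \left(-25\right)\right) = 7089 \cdot \frac{25}{11} = \frac{177225}{11}$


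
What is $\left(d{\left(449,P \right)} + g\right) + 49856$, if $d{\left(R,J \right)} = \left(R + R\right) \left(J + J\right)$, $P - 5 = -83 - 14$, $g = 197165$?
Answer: $81789$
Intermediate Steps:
$P = -92$ ($P = 5 - 97 = -92$)
$d{\left(R,J \right)} = 4 J R$ ($d{\left(R,J \right)} = 2 R 2 J = 4 J R$)
$\left(d{\left(449,P \right)} + g\right) + 49856 = \left(4 \left(-92\right) 449 + 197165\right) + 49856 = \left(-165232 + 197165\right) + 49856 = 31933 + 49856 = 81789$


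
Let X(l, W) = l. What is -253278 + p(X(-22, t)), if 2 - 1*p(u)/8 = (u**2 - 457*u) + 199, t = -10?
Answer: -339158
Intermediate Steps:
p(u) = -1576 - 8*u**2 + 3656*u (p(u) = 16 - 8*((u**2 - 457*u) + 199) = 16 - 8*(199 + u**2 - 457*u) = 16 + (-1592 - 8*u**2 + 3656*u) = -1576 - 8*u**2 + 3656*u)
-253278 + p(X(-22, t)) = -253278 + (-1576 - 8*(-22)**2 + 3656*(-22)) = -253278 + (-1576 - 8*484 - 80432) = -253278 + (-1576 - 3872 - 80432) = -253278 - 85880 = -339158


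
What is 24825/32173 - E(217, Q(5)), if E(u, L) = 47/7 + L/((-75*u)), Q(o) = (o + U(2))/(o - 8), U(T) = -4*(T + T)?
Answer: -9334679197/1570846725 ≈ -5.9425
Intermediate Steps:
U(T) = -8*T
Q(o) = (-16 + o)/(-8 + o) (Q(o) = (o - 8*2)/(o - 8) = (o - 16)/(-8 + o) = (-16 + o)/(-8 + o))
E(u, L) = 47/7 - L/(75*u) (E(u, L) = 47*(⅐) + L*(-1/(75*u)) = 47/7 - L/(75*u))
24825/32173 - E(217, Q(5)) = 24825/32173 - (47/7 - 1/75*(-16 + 5)/(-8 + 5)/217) = 24825*(1/32173) - (47/7 - 1/75*-11/(-3)*1/217) = 24825/32173 - (47/7 - 1/75*(-⅓*(-11))*1/217) = 24825/32173 - (47/7 - 1/75*11/3*1/217) = 24825/32173 - (47/7 - 11/48825) = 24825/32173 - 1*327814/48825 = 24825/32173 - 327814/48825 = -9334679197/1570846725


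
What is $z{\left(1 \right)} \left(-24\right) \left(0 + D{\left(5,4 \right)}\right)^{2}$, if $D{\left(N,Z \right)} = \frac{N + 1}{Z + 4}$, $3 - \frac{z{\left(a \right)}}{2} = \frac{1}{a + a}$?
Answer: $- \frac{135}{2} \approx -67.5$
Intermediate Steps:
$z{\left(a \right)} = 6 - \frac{1}{a}$ ($z{\left(a \right)} = 6 - \frac{2}{a + a} = 6 - \frac{2}{2 a} = 6 - 2 \frac{1}{2 a} = 6 - \frac{1}{a}$)
$D{\left(N,Z \right)} = \frac{1 + N}{4 + Z}$
$z{\left(1 \right)} \left(-24\right) \left(0 + D{\left(5,4 \right)}\right)^{2} = \left(6 - 1^{-1}\right) \left(-24\right) \left(0 + \frac{1 + 5}{4 + 4}\right)^{2} = \left(6 - 1\right) \left(-24\right) \left(0 + \frac{1}{8} \cdot 6\right)^{2} = 5 \left(-24\right) \left(0 + \frac{3}{4}\right)^{2} = - 120 \left(\frac{3}{4}\right)^{2} = \left(-120\right) \frac{9}{16} = - \frac{135}{2}$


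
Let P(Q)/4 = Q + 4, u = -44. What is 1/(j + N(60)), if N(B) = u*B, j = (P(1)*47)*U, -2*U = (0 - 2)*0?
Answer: -1/2640 ≈ -0.00037879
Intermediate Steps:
P(Q) = 16 + 4*Q (P(Q) = 4*(Q + 4) = 4*(4 + Q) = 16 + 4*Q)
U = 0 (U = -(0 - 2)*0/2 = -(-1)*0 = -1/2*0 = 0)
j = 0 (j = ((16 + 4*1)*47)*0 = ((16 + 4)*47)*0 = (20*47)*0 = 940*0 = 0)
N(B) = -44*B
1/(j + N(60)) = 1/(0 - 44*60) = 1/(0 - 2640) = 1/(-2640) = -1/2640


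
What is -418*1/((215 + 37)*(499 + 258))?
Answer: -209/95382 ≈ -0.0021912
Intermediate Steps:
-418*1/((215 + 37)*(499 + 258)) = -418/(252*757) = -418/190764 = -418*1/190764 = -209/95382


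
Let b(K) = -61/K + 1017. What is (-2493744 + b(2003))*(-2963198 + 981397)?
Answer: 9894998110127842/2003 ≈ 4.9401e+12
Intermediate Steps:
b(K) = 1017 - 61/K
(-2493744 + b(2003))*(-2963198 + 981397) = (-2493744 + (1017 - 61/2003))*(-2963198 + 981397) = (-2493744 + (1017 - 61*1/2003))*(-1981801) = (-2493744 + (1017 - 61/2003))*(-1981801) = (-2493744 + 2036990/2003)*(-1981801) = -4992932242/2003*(-1981801) = 9894998110127842/2003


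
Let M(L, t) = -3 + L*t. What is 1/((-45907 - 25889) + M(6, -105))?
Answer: -1/72429 ≈ -1.3807e-5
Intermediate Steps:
1/((-45907 - 25889) + M(6, -105)) = 1/((-45907 - 25889) + (-3 + 6*(-105))) = 1/(-71796 + (-3 - 630)) = 1/(-71796 - 633) = 1/(-72429) = -1/72429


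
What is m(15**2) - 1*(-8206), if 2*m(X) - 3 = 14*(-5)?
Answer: 16345/2 ≈ 8172.5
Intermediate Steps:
m(X) = -67/2 (m(X) = 3/2 + (14*(-5))/2 = 3/2 + (1/2)*(-70) = 3/2 - 35 = -67/2)
m(15**2) - 1*(-8206) = -67/2 - 1*(-8206) = -67/2 + 8206 = 16345/2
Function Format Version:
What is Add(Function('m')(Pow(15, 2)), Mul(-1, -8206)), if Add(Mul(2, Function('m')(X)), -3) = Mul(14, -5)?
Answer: Rational(16345, 2) ≈ 8172.5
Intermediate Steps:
Function('m')(X) = Rational(-67, 2) (Function('m')(X) = Add(Rational(3, 2), Mul(Rational(1, 2), Mul(14, -5))) = Add(Rational(3, 2), Mul(Rational(1, 2), -70)) = Add(Rational(3, 2), -35) = Rational(-67, 2))
Add(Function('m')(Pow(15, 2)), Mul(-1, -8206)) = Add(Rational(-67, 2), Mul(-1, -8206)) = Add(Rational(-67, 2), 8206) = Rational(16345, 2)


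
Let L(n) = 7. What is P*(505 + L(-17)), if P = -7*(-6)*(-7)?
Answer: -150528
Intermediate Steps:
P = -294 (P = 42*(-7) = -294)
P*(505 + L(-17)) = -294*(505 + 7) = -294*512 = -150528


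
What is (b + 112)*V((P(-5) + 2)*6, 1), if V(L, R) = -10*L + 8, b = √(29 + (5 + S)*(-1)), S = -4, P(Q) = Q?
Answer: 21056 + 376*√7 ≈ 22051.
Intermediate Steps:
b = 2*√7 (b = √(29 + (5 - 4)*(-1)) = √(29 + 1*(-1)) = √(29 - 1) = √28 = 2*√7 ≈ 5.2915)
V(L, R) = 8 - 10*L
(b + 112)*V((P(-5) + 2)*6, 1) = (2*√7 + 112)*(8 - 10*(-5 + 2)*6) = (112 + 2*√7)*(8 - (-30)*6) = (112 + 2*√7)*(8 - 10*(-18)) = (112 + 2*√7)*(8 + 180) = (112 + 2*√7)*188 = 21056 + 376*√7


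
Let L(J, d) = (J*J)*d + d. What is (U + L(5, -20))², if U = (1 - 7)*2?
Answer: 283024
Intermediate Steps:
L(J, d) = d + d*J² (L(J, d) = J²*d + d = d*J² + d = d + d*J²)
U = -12 (U = -6*2 = -12)
(U + L(5, -20))² = (-12 - 20*(1 + 5²))² = (-12 - 20*(1 + 25))² = (-12 - 20*26)² = (-12 - 520)² = (-532)² = 283024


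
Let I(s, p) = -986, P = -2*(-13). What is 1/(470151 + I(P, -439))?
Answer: 1/469165 ≈ 2.1314e-6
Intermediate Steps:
P = 26
1/(470151 + I(P, -439)) = 1/(470151 - 986) = 1/469165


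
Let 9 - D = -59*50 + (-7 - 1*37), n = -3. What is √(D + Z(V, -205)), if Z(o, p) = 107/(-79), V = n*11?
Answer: √18733270/79 ≈ 54.787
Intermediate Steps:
V = -33 (V = -3*11 = -33)
Z(o, p) = -107/79 (Z(o, p) = 107*(-1/79) = -107/79)
D = 3003 (D = 9 - (-59*50 + (-7 - 1*37)) = 9 - (-2950 + (-7 - 37)) = 9 - (-2950 - 44) = 9 - 1*(-2994) = 9 + 2994 = 3003)
√(D + Z(V, -205)) = √(3003 - 107/79) = √(237130/79) = √18733270/79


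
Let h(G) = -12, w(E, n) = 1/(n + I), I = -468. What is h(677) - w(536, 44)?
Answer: -5087/424 ≈ -11.998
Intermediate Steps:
w(E, n) = 1/(-468 + n) (w(E, n) = 1/(n - 468) = 1/(-468 + n))
h(677) - w(536, 44) = -12 - 1/(-468 + 44) = -12 - 1/(-424) = -12 - 1*(-1/424) = -12 + 1/424 = -5087/424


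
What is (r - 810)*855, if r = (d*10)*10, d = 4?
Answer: -350550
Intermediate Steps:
r = 400 (r = (4*10)*10 = 40*10 = 400)
(r - 810)*855 = (400 - 810)*855 = -410*855 = -350550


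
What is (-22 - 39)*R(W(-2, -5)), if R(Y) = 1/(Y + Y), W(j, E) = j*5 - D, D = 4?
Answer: 61/28 ≈ 2.1786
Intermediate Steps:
W(j, E) = -4 + 5*j (W(j, E) = j*5 - 1*4 = 5*j - 4 = -4 + 5*j)
R(Y) = 1/(2*Y)
(-22 - 39)*R(W(-2, -5)) = (-22 - 39)*(1/(2*(-4 + 5*(-2)))) = -61/(2*(-4 - 10)) = -61/(2*(-14)) = -61*(-1)/(2*14) = -61*(-1/28) = 61/28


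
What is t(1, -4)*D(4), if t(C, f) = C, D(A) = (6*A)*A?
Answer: 96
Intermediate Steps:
D(A) = 6*A²
t(1, -4)*D(4) = 1*(6*4²) = 1*(6*16) = 1*96 = 96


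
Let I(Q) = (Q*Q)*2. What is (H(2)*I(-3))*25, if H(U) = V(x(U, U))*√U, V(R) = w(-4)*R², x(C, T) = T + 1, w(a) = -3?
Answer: -12150*√2 ≈ -17183.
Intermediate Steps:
x(C, T) = 1 + T
I(Q) = 2*Q² (I(Q) = Q²*2 = 2*Q²)
V(R) = -3*R²
H(U) = -3*√U*(1 + U)² (H(U) = (-3*(1 + U)²)*√U = -3*√U*(1 + U)²)
(H(2)*I(-3))*25 = ((-3*√2*(1 + 2)²)*(2*(-3)²))*25 = ((-3*√2*3²)*(2*9))*25 = (-3*√2*9*18)*25 = (-27*√2*18)*25 = -486*√2*25 = -12150*√2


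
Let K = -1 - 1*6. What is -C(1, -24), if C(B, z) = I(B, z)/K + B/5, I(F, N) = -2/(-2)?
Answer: -2/35 ≈ -0.057143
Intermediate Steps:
I(F, N) = 1 (I(F, N) = -2*(-1/2) = 1)
K = -7 (K = -1 - 6 = -7)
C(B, z) = -1/7 + B/5 (C(B, z) = 1/(-7) + B/5 = 1*(-1/7) + B*(1/5) = -1/7 + B/5)
-C(1, -24) = -(-1/7 + (1/5)*1) = -(-1/7 + 1/5) = -1*2/35 = -2/35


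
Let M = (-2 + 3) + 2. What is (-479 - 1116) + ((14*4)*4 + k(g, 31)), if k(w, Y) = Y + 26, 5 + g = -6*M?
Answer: -1314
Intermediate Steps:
M = 3 (M = 1 + 2 = 3)
g = -23 (g = -5 - 6*3 = -5 - 18 = -23)
k(w, Y) = 26 + Y
(-479 - 1116) + ((14*4)*4 + k(g, 31)) = (-479 - 1116) + ((14*4)*4 + (26 + 31)) = -1595 + (56*4 + 57) = -1595 + (224 + 57) = -1595 + 281 = -1314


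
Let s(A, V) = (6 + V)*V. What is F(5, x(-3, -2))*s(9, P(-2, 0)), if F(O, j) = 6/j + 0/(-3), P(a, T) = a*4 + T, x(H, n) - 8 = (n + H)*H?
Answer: 96/23 ≈ 4.1739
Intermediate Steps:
x(H, n) = 8 + H*(H + n) (x(H, n) = 8 + (n + H)*H = 8 + (H + n)*H = 8 + H*(H + n))
P(a, T) = T + 4*a (P(a, T) = 4*a + T = T + 4*a)
s(A, V) = V*(6 + V)
F(O, j) = 6/j (F(O, j) = 6/j + 0*(-⅓) = 6/j + 0 = 6/j)
F(5, x(-3, -2))*s(9, P(-2, 0)) = (6/(8 + (-3)² - 3*(-2)))*((0 + 4*(-2))*(6 + (0 + 4*(-2)))) = (6/(8 + 9 + 6))*((0 - 8)*(6 + (0 - 8))) = (6/23)*(-8*(6 - 8)) = (6*(1/23))*(-8*(-2)) = (6/23)*16 = 96/23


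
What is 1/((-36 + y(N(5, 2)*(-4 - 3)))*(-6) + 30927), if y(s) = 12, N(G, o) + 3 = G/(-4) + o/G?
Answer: 1/31071 ≈ 3.2184e-5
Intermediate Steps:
N(G, o) = -3 - G/4 + o/G (N(G, o) = -3 + (G/(-4) + o/G) = -3 + (G*(-1/4) + o/G) = -3 + (-G/4 + o/G) = -3 - G/4 + o/G)
1/((-36 + y(N(5, 2)*(-4 - 3)))*(-6) + 30927) = 1/((-36 + 12)*(-6) + 30927) = 1/(-24*(-6) + 30927) = 1/(144 + 30927) = 1/31071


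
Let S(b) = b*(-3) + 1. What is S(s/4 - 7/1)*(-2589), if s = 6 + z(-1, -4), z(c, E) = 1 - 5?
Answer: -106149/2 ≈ -53075.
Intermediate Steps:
z(c, E) = -4
s = 2 (s = 6 - 4 = 2)
S(b) = 1 - 3*b (S(b) = -3*b + 1 = 1 - 3*b)
S(s/4 - 7/1)*(-2589) = (1 - 3*(2/4 - 7/1))*(-2589) = (1 - 3*(2*(1/4) - 7*1))*(-2589) = (1 - 3*(1/2 - 7))*(-2589) = (1 - 3*(-13/2))*(-2589) = (1 + 39/2)*(-2589) = (41/2)*(-2589) = -106149/2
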